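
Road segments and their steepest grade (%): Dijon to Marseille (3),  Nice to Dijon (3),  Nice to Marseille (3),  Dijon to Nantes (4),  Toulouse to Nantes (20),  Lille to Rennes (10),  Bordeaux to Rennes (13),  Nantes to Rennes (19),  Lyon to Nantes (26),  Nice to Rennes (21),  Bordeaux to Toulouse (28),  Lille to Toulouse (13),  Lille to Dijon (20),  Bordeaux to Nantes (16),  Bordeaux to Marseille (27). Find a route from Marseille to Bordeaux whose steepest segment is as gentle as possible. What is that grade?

16

Checking several routes:
Marseille-Dijon-Nantes-Bordeaux: max(3, 4, 16) = 16
Marseille-Dijon-Lille-Rennes-Bordeaux: max(3, 20, 10, 13) = 20
Marseille-Nice-Dijon-Nantes-Rennes-Bordeaux: max(3, 3, 4, 19, 13) = 19
Marseille-Nice-Dijon-Nantes-Bordeaux: max(3, 3, 4, 16) = 16
Marseille-Dijon-Lille-Rennes-Nantes-Bordeaux: max(3, 20, 10, 19, 16) = 20
Marseille-Dijon-Nantes-Rennes-Bordeaux: max(3, 4, 19, 13) = 19
Best route has worst link 16%.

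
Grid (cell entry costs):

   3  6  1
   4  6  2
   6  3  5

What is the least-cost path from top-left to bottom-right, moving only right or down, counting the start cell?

Path (0,0) -> (0,1) -> (0,2) -> (1,2) -> (2,2): 3 + 6 + 1 + 2 + 5 = 17.

17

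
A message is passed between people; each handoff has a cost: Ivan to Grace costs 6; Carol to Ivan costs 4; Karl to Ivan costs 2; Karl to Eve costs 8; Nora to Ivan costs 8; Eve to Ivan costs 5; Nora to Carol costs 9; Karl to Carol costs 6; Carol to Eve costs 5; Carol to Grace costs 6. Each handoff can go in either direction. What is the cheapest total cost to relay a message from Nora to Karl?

10

A few of the Nora→Karl routes:
Nora - Carol - Ivan - Karl: 9 + 4 + 2 = 15
Nora - Ivan - Carol - Karl: 8 + 4 + 6 = 18
Nora - Carol - Karl: 9 + 6 = 15
Nora - Ivan - Karl: 8 + 2 = 10
Best route has total 10.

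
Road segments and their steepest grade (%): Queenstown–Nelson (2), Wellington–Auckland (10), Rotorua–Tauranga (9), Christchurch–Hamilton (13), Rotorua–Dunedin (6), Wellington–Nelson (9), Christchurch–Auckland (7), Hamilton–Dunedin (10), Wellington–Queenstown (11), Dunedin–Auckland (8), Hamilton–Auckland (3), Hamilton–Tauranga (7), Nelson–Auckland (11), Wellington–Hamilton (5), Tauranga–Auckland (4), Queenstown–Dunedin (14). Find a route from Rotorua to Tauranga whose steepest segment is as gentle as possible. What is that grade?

Some routes from Rotorua to Tauranga:
Rotorua -> Dunedin -> Auckland -> Hamilton -> Tauranga: max(6, 8, 3, 7) = 8
Rotorua -> Dunedin -> Auckland -> Wellington -> Hamilton -> Tauranga: max(6, 8, 10, 5, 7) = 10
Rotorua -> Dunedin -> Auckland -> Tauranga: max(6, 8, 4) = 8
Rotorua -> Tauranga: max(9) = 9
Rotorua -> Dunedin -> Hamilton -> Tauranga: max(6, 10, 7) = 10
Best route has worst link 8%.

8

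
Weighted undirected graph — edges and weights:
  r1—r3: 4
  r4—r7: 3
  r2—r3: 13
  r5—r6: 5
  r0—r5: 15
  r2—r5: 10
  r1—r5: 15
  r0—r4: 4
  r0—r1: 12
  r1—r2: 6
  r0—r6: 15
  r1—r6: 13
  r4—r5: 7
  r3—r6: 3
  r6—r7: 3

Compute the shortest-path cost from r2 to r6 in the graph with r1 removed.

Checking several routes:
r2→r5→r4→r7→r6: 10 + 7 + 3 + 3 = 23
r2→r5→r6: 10 + 5 = 15
r2→r3→r6: 13 + 3 = 16
r2→r5→r0→r4→r7→r6: 10 + 15 + 4 + 3 + 3 = 35
Shortest: 15.

15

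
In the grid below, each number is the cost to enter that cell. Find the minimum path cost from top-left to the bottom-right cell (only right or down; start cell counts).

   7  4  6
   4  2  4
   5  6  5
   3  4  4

26

Take r0c0 → r0c1 → r1c1 → r1c2 → r2c2 → r3c2 for a total of 7 + 4 + 2 + 4 + 5 + 4 = 26.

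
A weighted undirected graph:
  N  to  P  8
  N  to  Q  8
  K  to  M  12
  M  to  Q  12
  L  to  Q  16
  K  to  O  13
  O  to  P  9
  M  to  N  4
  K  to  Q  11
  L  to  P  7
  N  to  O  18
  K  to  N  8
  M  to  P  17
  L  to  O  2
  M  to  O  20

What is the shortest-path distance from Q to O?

18

A few of the Q→O routes:
Q -> N -> P -> L -> O: 8 + 8 + 7 + 2 = 25
Q -> N -> P -> O: 8 + 8 + 9 = 25
Q -> N -> K -> O: 8 + 8 + 13 = 29
Q -> N -> O: 8 + 18 = 26
Q -> L -> O: 16 + 2 = 18
Q -> K -> O: 11 + 13 = 24
The minimum is 18.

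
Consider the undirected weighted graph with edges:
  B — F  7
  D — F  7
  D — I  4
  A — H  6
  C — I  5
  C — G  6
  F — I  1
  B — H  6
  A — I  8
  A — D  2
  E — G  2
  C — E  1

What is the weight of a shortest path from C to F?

6

Routes from C to F:
C -> I -> D -> F: 5 + 4 + 7 = 16
C -> I -> A -> D -> F: 5 + 8 + 2 + 7 = 22
C -> I -> A -> H -> B -> F: 5 + 8 + 6 + 6 + 7 = 32
C -> I -> D -> A -> H -> B -> F: 5 + 4 + 2 + 6 + 6 + 7 = 30
C -> I -> F: 5 + 1 = 6
Shortest: 6.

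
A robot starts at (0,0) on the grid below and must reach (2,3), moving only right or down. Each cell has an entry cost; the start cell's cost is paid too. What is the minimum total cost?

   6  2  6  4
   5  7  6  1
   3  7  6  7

26

Take (0,0) -> (0,1) -> (0,2) -> (0,3) -> (1,3) -> (2,3) for a total of 6 + 2 + 6 + 4 + 1 + 7 = 26.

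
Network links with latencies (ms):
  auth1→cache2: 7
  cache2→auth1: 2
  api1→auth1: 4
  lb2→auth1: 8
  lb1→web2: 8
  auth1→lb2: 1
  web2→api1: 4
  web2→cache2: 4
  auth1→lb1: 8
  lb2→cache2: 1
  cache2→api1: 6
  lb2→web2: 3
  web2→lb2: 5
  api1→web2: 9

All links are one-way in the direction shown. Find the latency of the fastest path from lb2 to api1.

Checking several routes:
lb2 - auth1 - cache2 - api1: 8 + 7 + 6 = 21
lb2 - web2 - api1: 3 + 4 = 7
lb2 - web2 - cache2 - api1: 3 + 4 + 6 = 13
lb2 - cache2 - auth1 - lb1 - web2 - api1: 1 + 2 + 8 + 8 + 4 = 23
lb2 - cache2 - api1: 1 + 6 = 7
The minimum is 7 ms.

7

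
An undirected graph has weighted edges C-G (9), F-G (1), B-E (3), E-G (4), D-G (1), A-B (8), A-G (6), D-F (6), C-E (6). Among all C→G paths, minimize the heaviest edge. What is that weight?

Routes from C to G:
C → E → G: max(6, 4) = 6
C → E → B → A → G: max(6, 3, 8, 6) = 8
C → G: max(9) = 9
Best route has worst link 6.

6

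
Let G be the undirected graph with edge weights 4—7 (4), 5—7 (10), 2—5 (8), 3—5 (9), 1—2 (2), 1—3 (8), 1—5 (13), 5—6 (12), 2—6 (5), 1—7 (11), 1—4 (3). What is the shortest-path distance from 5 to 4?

13

Some routes from 5 to 4:
5 - 1 - 4: 13 + 3 = 16
5 - 2 - 1 - 4: 8 + 2 + 3 = 13
5 - 7 - 4: 10 + 4 = 14
Best route has total 13.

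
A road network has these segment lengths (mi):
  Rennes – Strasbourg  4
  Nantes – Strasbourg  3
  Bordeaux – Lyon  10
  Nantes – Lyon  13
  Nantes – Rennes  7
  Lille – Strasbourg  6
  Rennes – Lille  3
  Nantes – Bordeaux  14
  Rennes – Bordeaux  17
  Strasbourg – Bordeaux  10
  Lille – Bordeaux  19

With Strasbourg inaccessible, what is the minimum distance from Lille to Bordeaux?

19

Paths from Lille to Bordeaux avoiding Strasbourg:
Lille-Rennes-Bordeaux: 3 + 17 = 20
Lille-Rennes-Nantes-Bordeaux: 3 + 7 + 14 = 24
Lille-Bordeaux: 19
Lille-Rennes-Nantes-Lyon-Bordeaux: 3 + 7 + 13 + 10 = 33
Best route has total 19 mi.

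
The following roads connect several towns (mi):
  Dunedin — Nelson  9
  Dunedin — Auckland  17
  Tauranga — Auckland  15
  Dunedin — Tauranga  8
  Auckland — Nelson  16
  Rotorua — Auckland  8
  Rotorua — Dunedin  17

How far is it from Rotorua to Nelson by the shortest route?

24

Checking several routes:
Rotorua -> Auckland -> Nelson: 8 + 16 = 24
Rotorua -> Dunedin -> Nelson: 17 + 9 = 26
Rotorua -> Auckland -> Tauranga -> Dunedin -> Nelson: 8 + 15 + 8 + 9 = 40
Rotorua -> Auckland -> Dunedin -> Nelson: 8 + 17 + 9 = 34
Best route has total 24 mi.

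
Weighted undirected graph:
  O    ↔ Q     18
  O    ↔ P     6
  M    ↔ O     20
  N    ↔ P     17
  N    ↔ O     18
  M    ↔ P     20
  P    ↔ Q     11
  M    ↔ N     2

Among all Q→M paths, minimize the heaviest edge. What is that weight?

17

Checking several routes:
Q → P → N → M: max(11, 17, 2) = 17
Q → O → N → M: max(18, 18, 2) = 18
Q → O → P → N → M: max(18, 6, 17, 2) = 18
Q → P → O → N → M: max(11, 6, 18, 2) = 18
Best route has worst link 17.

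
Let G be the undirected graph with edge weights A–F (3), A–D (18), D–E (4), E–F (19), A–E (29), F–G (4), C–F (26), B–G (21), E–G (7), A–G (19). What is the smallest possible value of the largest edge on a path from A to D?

A few of the A→D routes:
A-D: max(18) = 18
A-G-F-E-D: max(19, 4, 19, 4) = 19
A-G-E-D: max(19, 7, 4) = 19
A-F-G-E-D: max(3, 4, 7, 4) = 7
The minimum achievable maximum is 7.

7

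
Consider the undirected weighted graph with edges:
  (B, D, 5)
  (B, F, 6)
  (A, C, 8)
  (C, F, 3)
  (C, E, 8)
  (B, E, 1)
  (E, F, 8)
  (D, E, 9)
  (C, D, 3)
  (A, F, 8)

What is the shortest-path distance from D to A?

11

Checking several routes:
D→C→A: 3 + 8 = 11
D→C→F→A: 3 + 3 + 8 = 14
D→B→E→C→A: 5 + 1 + 8 + 8 = 22
D→B→E→F→A: 5 + 1 + 8 + 8 = 22
D→B→F→A: 5 + 6 + 8 = 19
The minimum is 11.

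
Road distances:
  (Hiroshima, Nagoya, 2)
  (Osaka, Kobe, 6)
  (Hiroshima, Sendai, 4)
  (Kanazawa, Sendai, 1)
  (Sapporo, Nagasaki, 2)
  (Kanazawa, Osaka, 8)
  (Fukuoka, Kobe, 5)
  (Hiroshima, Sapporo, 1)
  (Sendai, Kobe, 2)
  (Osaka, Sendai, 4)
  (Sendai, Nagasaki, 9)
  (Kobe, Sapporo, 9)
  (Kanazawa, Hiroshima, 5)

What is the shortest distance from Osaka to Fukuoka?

11

Some routes from Osaka to Fukuoka:
Osaka → Sendai → Hiroshima → Sapporo → Kobe → Fukuoka: 4 + 4 + 1 + 9 + 5 = 23
Osaka → Kanazawa → Sendai → Kobe → Fukuoka: 8 + 1 + 2 + 5 = 16
Osaka → Kobe → Fukuoka: 6 + 5 = 11
Osaka → Sendai → Kobe → Fukuoka: 4 + 2 + 5 = 11
Shortest: 11.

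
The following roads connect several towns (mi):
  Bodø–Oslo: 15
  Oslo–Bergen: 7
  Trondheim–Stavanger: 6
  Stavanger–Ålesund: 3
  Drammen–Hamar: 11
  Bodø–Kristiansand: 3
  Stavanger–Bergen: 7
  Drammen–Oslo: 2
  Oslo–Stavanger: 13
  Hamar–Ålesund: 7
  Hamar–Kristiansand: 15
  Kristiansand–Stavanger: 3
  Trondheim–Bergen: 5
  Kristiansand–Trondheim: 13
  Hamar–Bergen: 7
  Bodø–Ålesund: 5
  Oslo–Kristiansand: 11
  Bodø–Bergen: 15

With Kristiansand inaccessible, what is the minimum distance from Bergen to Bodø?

15

Some routes from Bergen to Bodø avoiding Kristiansand:
Bergen-Stavanger-Ålesund-Bodø: 7 + 3 + 5 = 15
Bergen-Trondheim-Stavanger-Ålesund-Bodø: 5 + 6 + 3 + 5 = 19
Bergen-Bodø: 15
Bergen-Hamar-Ålesund-Bodø: 7 + 7 + 5 = 19
Shortest: 15 mi.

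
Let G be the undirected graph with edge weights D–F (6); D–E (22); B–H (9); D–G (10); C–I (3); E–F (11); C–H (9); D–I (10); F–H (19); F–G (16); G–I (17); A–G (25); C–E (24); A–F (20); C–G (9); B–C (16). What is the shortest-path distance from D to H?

Checking several routes:
D -> I -> C -> H: 10 + 3 + 9 = 22
D -> I -> C -> B -> H: 10 + 3 + 16 + 9 = 38
D -> G -> I -> C -> H: 10 + 17 + 3 + 9 = 39
D -> F -> H: 6 + 19 = 25
D -> G -> C -> H: 10 + 9 + 9 = 28
D -> F -> G -> C -> H: 6 + 16 + 9 + 9 = 40
The minimum is 22.

22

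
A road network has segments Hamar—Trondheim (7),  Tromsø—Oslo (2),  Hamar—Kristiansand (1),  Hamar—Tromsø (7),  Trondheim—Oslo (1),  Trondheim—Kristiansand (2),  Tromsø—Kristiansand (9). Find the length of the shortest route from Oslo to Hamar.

4

A few of the Oslo→Hamar routes:
Oslo - Tromsø - Kristiansand - Hamar: 2 + 9 + 1 = 12
Oslo - Trondheim - Kristiansand - Tromsø - Hamar: 1 + 2 + 9 + 7 = 19
Oslo - Tromsø - Hamar: 2 + 7 = 9
Oslo - Trondheim - Kristiansand - Hamar: 1 + 2 + 1 = 4
Oslo - Trondheim - Hamar: 1 + 7 = 8
Best route has total 4 mi.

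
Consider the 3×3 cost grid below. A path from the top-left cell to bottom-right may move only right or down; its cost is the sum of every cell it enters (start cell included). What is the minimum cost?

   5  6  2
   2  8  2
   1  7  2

One optimal route is r0c0→r0c1→r0c2→r1c2→r2c2.
Its cost is 5 + 6 + 2 + 2 + 2 = 17.

17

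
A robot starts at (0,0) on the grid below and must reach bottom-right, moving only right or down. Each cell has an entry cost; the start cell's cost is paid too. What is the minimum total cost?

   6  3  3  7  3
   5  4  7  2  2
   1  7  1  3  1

One optimal route is [0,0] [0,1] [0,2] [0,3] [1,3] [1,4] [2,4].
Its cost is 6 + 3 + 3 + 7 + 2 + 2 + 1 = 24.
(Top row then right column would cost 25.)

24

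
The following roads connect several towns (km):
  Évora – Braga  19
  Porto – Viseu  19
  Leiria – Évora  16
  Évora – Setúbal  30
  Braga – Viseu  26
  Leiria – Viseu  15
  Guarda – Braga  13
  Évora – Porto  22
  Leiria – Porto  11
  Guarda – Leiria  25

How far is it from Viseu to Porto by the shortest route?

19

Checking several routes:
Viseu-Leiria-Évora-Porto: 15 + 16 + 22 = 53
Viseu-Porto: 19
Viseu-Leiria-Porto: 15 + 11 = 26
Viseu-Braga-Évora-Porto: 26 + 19 + 22 = 67
Shortest: 19 km.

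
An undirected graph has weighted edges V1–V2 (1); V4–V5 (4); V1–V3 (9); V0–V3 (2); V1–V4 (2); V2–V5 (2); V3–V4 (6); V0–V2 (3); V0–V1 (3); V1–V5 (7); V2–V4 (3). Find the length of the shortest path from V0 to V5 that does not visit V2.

9

Some routes from V0 to V5 avoiding V2:
V0→V3→V4→V1→V5: 2 + 6 + 2 + 7 = 17
V0→V1→V5: 3 + 7 = 10
V0→V1→V4→V5: 3 + 2 + 4 = 9
V0→V3→V4→V5: 2 + 6 + 4 = 12
Shortest: 9.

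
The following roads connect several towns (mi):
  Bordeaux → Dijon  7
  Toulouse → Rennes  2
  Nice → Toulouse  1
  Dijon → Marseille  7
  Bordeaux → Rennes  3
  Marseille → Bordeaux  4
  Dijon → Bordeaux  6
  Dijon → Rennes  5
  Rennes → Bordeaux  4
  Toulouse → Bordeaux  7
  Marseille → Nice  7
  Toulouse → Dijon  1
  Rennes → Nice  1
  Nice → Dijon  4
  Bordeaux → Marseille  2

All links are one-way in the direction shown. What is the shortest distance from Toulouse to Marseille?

8

Some routes from Toulouse to Marseille:
Toulouse-Rennes-Bordeaux-Marseille: 2 + 4 + 2 = 8
Toulouse-Bordeaux-Marseille: 7 + 2 = 9
Toulouse-Dijon-Marseille: 1 + 7 = 8
Best route has total 8 mi.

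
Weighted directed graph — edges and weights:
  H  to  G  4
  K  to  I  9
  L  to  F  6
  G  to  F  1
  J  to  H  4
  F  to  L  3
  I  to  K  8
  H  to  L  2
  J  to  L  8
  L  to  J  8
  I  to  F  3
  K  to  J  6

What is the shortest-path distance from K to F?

Routes from K to F:
K→J→H→G→F: 6 + 4 + 4 + 1 = 15
K→J→H→L→F: 6 + 4 + 2 + 6 = 18
K→J→L→F: 6 + 8 + 6 = 20
K→I→F: 9 + 3 = 12
Shortest: 12.

12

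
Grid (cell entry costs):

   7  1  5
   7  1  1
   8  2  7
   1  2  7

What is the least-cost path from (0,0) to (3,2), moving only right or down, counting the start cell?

20

Cheapest: r0c0 → r0c1 → r1c1 → r2c1 → r3c1 → r3c2
  7 + 1 + 1 + 2 + 2 + 7 = 20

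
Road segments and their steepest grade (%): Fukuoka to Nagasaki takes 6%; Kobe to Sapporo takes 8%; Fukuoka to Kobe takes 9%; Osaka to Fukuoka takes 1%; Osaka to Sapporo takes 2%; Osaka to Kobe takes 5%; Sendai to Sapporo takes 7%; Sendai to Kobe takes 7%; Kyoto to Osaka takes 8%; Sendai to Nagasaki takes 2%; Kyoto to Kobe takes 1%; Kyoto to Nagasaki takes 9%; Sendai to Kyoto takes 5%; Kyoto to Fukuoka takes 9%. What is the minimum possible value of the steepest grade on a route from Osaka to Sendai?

5

A few of the Osaka→Sendai routes:
Osaka → Sapporo → Sendai: max(2, 7) = 7
Osaka → Fukuoka → Nagasaki → Sendai: max(1, 6, 2) = 6
Osaka → Kobe → Sendai: max(5, 7) = 7
Osaka → Kobe → Kyoto → Sendai: max(5, 1, 5) = 5
Smallest bottleneck: 5%.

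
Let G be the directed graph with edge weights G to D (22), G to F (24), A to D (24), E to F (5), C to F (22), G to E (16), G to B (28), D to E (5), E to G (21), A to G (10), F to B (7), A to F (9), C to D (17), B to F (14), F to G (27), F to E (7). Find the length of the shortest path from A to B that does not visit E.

16

Routes from A to B avoiding E:
A-G-F-B: 10 + 24 + 7 = 41
A-F-G-B: 9 + 27 + 28 = 64
A-G-B: 10 + 28 = 38
A-F-B: 9 + 7 = 16
The minimum is 16.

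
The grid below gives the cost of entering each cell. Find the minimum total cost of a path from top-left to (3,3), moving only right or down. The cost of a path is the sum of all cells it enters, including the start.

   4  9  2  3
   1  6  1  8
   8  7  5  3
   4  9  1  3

21

Cheapest: (0,0) → (1,0) → (1,1) → (1,2) → (2,2) → (3,2) → (3,3)
  4 + 1 + 6 + 1 + 5 + 1 + 3 = 21
(Top row then right column would cost 32.)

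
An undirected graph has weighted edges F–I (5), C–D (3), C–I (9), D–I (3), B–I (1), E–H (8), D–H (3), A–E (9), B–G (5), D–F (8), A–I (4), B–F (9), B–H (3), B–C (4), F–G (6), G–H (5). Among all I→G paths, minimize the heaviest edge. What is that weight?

5

Some routes from I to G:
I → D → H → B → G: max(3, 3, 3, 5) = 5
I → D → C → B → G: max(3, 3, 4, 5) = 5
I → D → C → B → H → G: max(3, 3, 4, 3, 5) = 5
Best route has worst link 5.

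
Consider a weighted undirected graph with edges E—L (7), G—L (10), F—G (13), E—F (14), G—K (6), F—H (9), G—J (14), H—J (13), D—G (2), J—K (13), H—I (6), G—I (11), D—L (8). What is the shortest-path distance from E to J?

31

Checking several routes:
E-L-G-J: 7 + 10 + 14 = 31
E-F-H-J: 14 + 9 + 13 = 36
E-L-D-G-J: 7 + 8 + 2 + 14 = 31
Best route has total 31.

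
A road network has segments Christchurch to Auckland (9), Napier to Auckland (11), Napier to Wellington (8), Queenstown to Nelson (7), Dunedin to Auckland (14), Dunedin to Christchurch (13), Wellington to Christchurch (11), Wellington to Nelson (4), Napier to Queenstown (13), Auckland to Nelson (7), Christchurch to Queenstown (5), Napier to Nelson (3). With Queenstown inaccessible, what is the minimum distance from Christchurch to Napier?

18

Some routes from Christchurch to Napier avoiding Queenstown:
Christchurch → Auckland → Nelson → Napier: 9 + 7 + 3 = 19
Christchurch → Wellington → Napier: 11 + 8 = 19
Christchurch → Wellington → Nelson → Napier: 11 + 4 + 3 = 18
Shortest: 18 mi.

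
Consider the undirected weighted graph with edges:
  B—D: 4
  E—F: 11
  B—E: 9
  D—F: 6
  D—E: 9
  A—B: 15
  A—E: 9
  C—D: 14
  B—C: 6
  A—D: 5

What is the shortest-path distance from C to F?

16

Comparing a few candidate routes:
C-B-E-F: 6 + 9 + 11 = 26
C-B-A-D-F: 6 + 15 + 5 + 6 = 32
C-B-D-F: 6 + 4 + 6 = 16
C-B-E-D-F: 6 + 9 + 9 + 6 = 30
C-B-D-E-F: 6 + 4 + 9 + 11 = 30
C-D-F: 14 + 6 = 20
The minimum is 16.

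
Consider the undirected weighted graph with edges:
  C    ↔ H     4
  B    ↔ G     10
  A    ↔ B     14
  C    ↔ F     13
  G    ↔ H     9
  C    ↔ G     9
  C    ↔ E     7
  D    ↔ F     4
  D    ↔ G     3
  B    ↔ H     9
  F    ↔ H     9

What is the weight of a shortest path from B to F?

A few of the B→F routes:
B -> G -> D -> F: 10 + 3 + 4 = 17
B -> H -> C -> F: 9 + 4 + 13 = 26
B -> H -> G -> D -> F: 9 + 9 + 3 + 4 = 25
B -> H -> F: 9 + 9 = 18
Best route has total 17.

17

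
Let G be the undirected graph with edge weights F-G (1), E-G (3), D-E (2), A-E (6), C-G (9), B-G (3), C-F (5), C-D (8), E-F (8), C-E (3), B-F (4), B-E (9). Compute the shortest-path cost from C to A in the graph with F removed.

Routes from C to A avoiding F:
C -> D -> E -> A: 8 + 2 + 6 = 16
C -> G -> B -> E -> A: 9 + 3 + 9 + 6 = 27
C -> E -> A: 3 + 6 = 9
C -> G -> E -> A: 9 + 3 + 6 = 18
Best route has total 9.

9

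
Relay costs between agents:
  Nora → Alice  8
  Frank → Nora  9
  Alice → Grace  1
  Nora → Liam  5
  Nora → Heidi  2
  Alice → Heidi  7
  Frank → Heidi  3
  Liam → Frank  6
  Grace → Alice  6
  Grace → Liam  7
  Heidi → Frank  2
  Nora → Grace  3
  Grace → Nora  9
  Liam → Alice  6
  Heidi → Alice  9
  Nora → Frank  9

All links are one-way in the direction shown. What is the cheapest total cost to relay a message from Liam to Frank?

Candidate routes:
Liam -> Alice -> Heidi -> Frank: 6 + 7 + 2 = 15
Liam -> Alice -> Grace -> Nora -> Frank: 6 + 1 + 9 + 9 = 25
Liam -> Frank: 6
Liam -> Alice -> Grace -> Nora -> Heidi -> Frank: 6 + 1 + 9 + 2 + 2 = 20
Shortest: 6.

6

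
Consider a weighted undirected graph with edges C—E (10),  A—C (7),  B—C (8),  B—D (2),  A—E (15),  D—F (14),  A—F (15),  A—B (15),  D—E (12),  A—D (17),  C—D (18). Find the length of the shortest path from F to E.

Checking several routes:
F → A → C → B → D → E: 15 + 7 + 8 + 2 + 12 = 44
F → D → E: 14 + 12 = 26
F → D → B → C → E: 14 + 2 + 8 + 10 = 34
F → A → E: 15 + 15 = 30
F → D → C → E: 14 + 18 + 10 = 42
F → A → C → E: 15 + 7 + 10 = 32
Best route has total 26.

26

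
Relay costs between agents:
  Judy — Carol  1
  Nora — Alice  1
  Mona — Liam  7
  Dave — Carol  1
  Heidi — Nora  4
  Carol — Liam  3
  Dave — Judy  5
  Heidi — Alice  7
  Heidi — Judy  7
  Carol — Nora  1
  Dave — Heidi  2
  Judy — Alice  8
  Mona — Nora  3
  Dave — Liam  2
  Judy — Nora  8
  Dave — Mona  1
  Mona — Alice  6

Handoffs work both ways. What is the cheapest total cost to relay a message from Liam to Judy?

4

A few of the Liam→Judy routes:
Liam→Dave→Judy: 2 + 5 = 7
Liam→Dave→Carol→Judy: 2 + 1 + 1 = 4
Liam→Dave→Mona→Nora→Carol→Judy: 2 + 1 + 3 + 1 + 1 = 8
Liam→Carol→Judy: 3 + 1 = 4
The minimum is 4.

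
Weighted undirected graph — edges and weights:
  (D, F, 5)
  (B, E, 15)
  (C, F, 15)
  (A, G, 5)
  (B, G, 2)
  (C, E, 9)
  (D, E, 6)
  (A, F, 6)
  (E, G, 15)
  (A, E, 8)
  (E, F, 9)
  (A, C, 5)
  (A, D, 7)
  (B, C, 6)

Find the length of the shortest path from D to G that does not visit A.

Checking several routes:
D - E - G: 6 + 15 = 21
D - F - C - B - G: 5 + 15 + 6 + 2 = 28
D - E - C - B - G: 6 + 9 + 6 + 2 = 23
D - E - B - G: 6 + 15 + 2 = 23
D - F - E - G: 5 + 9 + 15 = 29
D - F - E - B - G: 5 + 9 + 15 + 2 = 31
Shortest: 21.

21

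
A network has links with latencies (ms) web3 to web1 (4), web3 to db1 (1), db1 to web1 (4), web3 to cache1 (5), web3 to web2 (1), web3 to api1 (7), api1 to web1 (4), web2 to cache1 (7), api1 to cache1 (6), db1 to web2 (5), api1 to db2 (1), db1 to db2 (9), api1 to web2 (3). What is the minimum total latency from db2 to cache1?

7

A few of the db2→cache1 routes:
db2 - api1 - web2 - cache1: 1 + 3 + 7 = 11
db2 - api1 - web1 - web3 - cache1: 1 + 4 + 4 + 5 = 14
db2 - api1 - web2 - web3 - cache1: 1 + 3 + 1 + 5 = 10
db2 - api1 - web3 - cache1: 1 + 7 + 5 = 13
db2 - api1 - cache1: 1 + 6 = 7
The minimum is 7 ms.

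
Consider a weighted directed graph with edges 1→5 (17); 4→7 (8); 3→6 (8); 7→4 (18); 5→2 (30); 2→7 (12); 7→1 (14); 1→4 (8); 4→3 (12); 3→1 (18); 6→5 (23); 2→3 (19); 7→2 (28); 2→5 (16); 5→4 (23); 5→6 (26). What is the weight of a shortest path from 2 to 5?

A few of the 2→5 routes:
2 - 5: 16
2 - 7 - 1 - 5: 12 + 14 + 17 = 43
2 - 3 - 1 - 5: 19 + 18 + 17 = 54
2 - 3 - 6 - 5: 19 + 8 + 23 = 50
2 - 7 - 4 - 3 - 6 - 5: 12 + 18 + 12 + 8 + 23 = 73
Shortest: 16.

16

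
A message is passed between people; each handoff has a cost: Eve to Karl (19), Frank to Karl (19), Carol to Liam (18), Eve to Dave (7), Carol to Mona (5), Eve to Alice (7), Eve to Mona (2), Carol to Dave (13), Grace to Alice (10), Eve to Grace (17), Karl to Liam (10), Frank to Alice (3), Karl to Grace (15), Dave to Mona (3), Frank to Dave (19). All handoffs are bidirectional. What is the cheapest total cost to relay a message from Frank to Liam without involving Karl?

Some routes from Frank to Liam avoiding Karl:
Frank - Alice - Eve - Dave - Mona - Carol - Liam: 3 + 7 + 7 + 3 + 5 + 18 = 43
Frank - Dave - Mona - Carol - Liam: 19 + 3 + 5 + 18 = 45
Frank - Alice - Eve - Mona - Carol - Liam: 3 + 7 + 2 + 5 + 18 = 35
Frank - Alice - Eve - Mona - Dave - Carol - Liam: 3 + 7 + 2 + 3 + 13 + 18 = 46
Frank - Alice - Eve - Dave - Carol - Liam: 3 + 7 + 7 + 13 + 18 = 48
The minimum is 35.

35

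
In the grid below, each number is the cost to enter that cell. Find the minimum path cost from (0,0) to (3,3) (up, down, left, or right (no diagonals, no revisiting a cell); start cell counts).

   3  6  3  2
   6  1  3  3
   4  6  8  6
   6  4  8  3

25

One optimal route is [0,0]→[0,1]→[1,1]→[1,2]→[1,3]→[2,3]→[3,3].
Its cost is 3 + 6 + 1 + 3 + 3 + 6 + 3 = 25.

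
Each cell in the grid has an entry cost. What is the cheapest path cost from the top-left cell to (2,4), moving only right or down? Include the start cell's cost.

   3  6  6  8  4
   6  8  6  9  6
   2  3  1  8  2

Cheapest: (0,0)→(1,0)→(2,0)→(2,1)→(2,2)→(2,3)→(2,4)
  3 + 6 + 2 + 3 + 1 + 8 + 2 = 25

25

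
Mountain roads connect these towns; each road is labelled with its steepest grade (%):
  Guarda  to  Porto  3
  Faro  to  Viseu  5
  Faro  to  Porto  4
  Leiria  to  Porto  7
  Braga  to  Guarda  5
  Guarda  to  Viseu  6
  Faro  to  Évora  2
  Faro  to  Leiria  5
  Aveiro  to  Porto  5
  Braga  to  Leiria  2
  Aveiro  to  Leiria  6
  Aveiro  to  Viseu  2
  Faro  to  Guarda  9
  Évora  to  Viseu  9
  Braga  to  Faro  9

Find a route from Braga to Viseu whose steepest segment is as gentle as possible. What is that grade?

Some routes from Braga to Viseu:
Braga-Leiria-Faro-Porto-Aveiro-Viseu: max(2, 5, 4, 5, 2) = 5
Braga-Guarda-Porto-Faro-Viseu: max(5, 3, 4, 5) = 5
Braga-Guarda-Porto-Aveiro-Viseu: max(5, 3, 5, 2) = 5
Braga-Leiria-Aveiro-Porto-Faro-Viseu: max(2, 6, 5, 4, 5) = 6
Braga-Leiria-Faro-Viseu: max(2, 5, 5) = 5
Smallest bottleneck: 5%.

5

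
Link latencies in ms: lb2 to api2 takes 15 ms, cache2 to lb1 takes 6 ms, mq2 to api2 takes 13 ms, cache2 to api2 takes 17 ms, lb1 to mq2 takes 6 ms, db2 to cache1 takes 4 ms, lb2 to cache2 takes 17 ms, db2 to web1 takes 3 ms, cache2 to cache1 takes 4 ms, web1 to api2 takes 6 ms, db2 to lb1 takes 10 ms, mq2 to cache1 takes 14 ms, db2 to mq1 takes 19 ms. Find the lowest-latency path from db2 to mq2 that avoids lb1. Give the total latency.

A few of the db2→mq2 routes:
db2 → cache1 → mq2: 4 + 14 = 18
db2 → cache1 → cache2 → api2 → mq2: 4 + 4 + 17 + 13 = 38
db2 → web1 → api2 → mq2: 3 + 6 + 13 = 22
Shortest: 18 ms.

18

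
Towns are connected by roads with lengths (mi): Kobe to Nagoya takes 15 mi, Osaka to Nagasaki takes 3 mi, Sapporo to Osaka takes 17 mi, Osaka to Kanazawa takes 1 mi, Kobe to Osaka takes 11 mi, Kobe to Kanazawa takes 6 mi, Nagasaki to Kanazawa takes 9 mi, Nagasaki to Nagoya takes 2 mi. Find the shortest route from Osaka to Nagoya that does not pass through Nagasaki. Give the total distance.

22

Candidate routes:
Osaka → Kobe → Nagoya: 11 + 15 = 26
Osaka → Kanazawa → Kobe → Nagoya: 1 + 6 + 15 = 22
Best route has total 22 mi.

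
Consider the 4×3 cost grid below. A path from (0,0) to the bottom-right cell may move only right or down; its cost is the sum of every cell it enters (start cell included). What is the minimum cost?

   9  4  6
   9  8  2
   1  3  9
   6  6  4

Best path: r0c0→r1c0→r2c0→r2c1→r3c1→r3c2
Cost: 9 + 9 + 1 + 3 + 6 + 4 = 32
For comparison, the top-then-right route costs 34.

32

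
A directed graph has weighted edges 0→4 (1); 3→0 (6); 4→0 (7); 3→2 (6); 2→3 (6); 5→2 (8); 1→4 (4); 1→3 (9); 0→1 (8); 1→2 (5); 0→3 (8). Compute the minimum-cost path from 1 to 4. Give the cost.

Candidate routes:
1→4: 4
1→2→3→0→4: 5 + 6 + 6 + 1 = 18
1→3→0→4: 9 + 6 + 1 = 16
The minimum is 4.

4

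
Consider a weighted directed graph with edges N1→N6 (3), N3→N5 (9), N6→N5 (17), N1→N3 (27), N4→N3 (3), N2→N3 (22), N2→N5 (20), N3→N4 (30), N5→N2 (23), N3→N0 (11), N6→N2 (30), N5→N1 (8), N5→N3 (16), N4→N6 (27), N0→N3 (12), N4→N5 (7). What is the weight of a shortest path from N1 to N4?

Paths from N1 to N4:
N1 -> N6 -> N2 -> N3 -> N4: 3 + 30 + 22 + 30 = 85
N1 -> N6 -> N2 -> N5 -> N3 -> N4: 3 + 30 + 20 + 16 + 30 = 99
N1 -> N6 -> N5 -> N3 -> N4: 3 + 17 + 16 + 30 = 66
N1 -> N6 -> N5 -> N2 -> N3 -> N4: 3 + 17 + 23 + 22 + 30 = 95
N1 -> N3 -> N4: 27 + 30 = 57
The minimum is 57.

57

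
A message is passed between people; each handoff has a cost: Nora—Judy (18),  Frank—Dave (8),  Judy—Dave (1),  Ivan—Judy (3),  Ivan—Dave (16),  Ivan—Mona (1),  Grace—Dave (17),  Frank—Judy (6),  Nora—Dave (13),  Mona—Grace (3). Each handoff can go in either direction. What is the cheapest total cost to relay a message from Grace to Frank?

13

Checking several routes:
Grace → Dave → Judy → Frank: 17 + 1 + 6 = 24
Grace → Mona → Ivan → Judy → Dave → Frank: 3 + 1 + 3 + 1 + 8 = 16
Grace → Mona → Ivan → Judy → Frank: 3 + 1 + 3 + 6 = 13
The minimum is 13.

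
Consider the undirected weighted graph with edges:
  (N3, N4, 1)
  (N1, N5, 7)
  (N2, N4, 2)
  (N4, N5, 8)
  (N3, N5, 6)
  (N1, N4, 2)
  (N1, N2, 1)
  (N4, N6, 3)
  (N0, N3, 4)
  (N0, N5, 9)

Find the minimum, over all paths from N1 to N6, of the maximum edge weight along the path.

3

Candidate routes:
N1-N2-N4-N6: max(1, 2, 3) = 3
N1-N4-N6: max(2, 3) = 3
N1-N5-N4-N6: max(7, 8, 3) = 8
N1-N5-N3-N4-N6: max(7, 6, 1, 3) = 7
N1-N5-N0-N3-N4-N6: max(7, 9, 4, 1, 3) = 9
The minimum achievable maximum is 3.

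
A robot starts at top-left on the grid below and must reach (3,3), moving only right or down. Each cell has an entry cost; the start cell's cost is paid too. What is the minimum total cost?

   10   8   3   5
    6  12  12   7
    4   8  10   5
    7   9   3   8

Best path: (0,0) (0,1) (0,2) (0,3) (1,3) (2,3) (3,3)
Cost: 10 + 8 + 3 + 5 + 7 + 5 + 8 = 46

46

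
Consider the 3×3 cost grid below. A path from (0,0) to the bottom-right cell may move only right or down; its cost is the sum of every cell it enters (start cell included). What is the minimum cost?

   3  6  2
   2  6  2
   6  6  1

Best path: [0,0] -> [0,1] -> [0,2] -> [1,2] -> [2,2]
Cost: 3 + 6 + 2 + 2 + 1 = 14

14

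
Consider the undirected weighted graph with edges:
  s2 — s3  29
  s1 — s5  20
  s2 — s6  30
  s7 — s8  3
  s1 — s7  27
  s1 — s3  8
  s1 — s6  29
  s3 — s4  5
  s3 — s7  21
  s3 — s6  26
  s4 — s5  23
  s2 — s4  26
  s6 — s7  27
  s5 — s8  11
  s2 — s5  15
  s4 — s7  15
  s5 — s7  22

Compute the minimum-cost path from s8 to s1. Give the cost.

Checking several routes:
s8 - s7 - s1: 3 + 27 = 30
s8 - s7 - s4 - s3 - s1: 3 + 15 + 5 + 8 = 31
s8 - s5 - s1: 11 + 20 = 31
s8 - s7 - s5 - s1: 3 + 22 + 20 = 45
s8 - s7 - s3 - s1: 3 + 21 + 8 = 32
Best route has total 30.

30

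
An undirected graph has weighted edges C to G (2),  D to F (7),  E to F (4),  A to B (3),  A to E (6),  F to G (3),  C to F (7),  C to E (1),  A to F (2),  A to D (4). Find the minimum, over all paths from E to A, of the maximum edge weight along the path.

Checking several routes:
E→A: max(6) = 6
E→F→A: max(4, 2) = 4
E→C→G→F→A: max(1, 2, 3, 2) = 3
Smallest bottleneck: 3.

3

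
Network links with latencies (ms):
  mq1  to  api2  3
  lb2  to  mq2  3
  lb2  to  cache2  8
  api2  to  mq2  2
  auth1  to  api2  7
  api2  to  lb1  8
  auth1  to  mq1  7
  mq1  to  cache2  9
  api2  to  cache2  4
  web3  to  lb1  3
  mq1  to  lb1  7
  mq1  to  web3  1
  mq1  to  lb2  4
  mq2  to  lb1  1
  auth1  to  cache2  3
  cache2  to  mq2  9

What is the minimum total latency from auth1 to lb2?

11

Checking several routes:
auth1→cache2→api2→mq1→lb2: 3 + 4 + 3 + 4 = 14
auth1→mq1→lb2: 7 + 4 = 11
auth1→cache2→lb2: 3 + 8 = 11
auth1→cache2→api2→mq2→lb2: 3 + 4 + 2 + 3 = 12
auth1→api2→mq1→lb2: 7 + 3 + 4 = 14
auth1→api2→mq2→lb2: 7 + 2 + 3 = 12
The minimum is 11 ms.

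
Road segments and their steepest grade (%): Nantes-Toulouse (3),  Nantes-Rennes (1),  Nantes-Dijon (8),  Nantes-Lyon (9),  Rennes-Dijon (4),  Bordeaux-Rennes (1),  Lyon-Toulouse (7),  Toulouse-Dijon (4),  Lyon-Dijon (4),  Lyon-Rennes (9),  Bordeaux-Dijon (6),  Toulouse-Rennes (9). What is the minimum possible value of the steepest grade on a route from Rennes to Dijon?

4

Checking several routes:
Rennes -> Bordeaux -> Dijon: max(1, 6) = 6
Rennes -> Dijon: max(4) = 4
Rennes -> Nantes -> Toulouse -> Dijon: max(1, 3, 4) = 4
Rennes -> Nantes -> Toulouse -> Lyon -> Dijon: max(1, 3, 7, 4) = 7
Smallest bottleneck: 4%.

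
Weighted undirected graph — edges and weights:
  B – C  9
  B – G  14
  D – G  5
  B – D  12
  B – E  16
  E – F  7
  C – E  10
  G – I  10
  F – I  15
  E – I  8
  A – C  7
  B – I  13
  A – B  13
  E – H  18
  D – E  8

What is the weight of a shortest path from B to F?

Some routes from B to F:
B → I → E → F: 13 + 8 + 7 = 28
B → G → D → E → F: 14 + 5 + 8 + 7 = 34
B → D → E → F: 12 + 8 + 7 = 27
B → E → F: 16 + 7 = 23
B → I → F: 13 + 15 = 28
B → C → E → F: 9 + 10 + 7 = 26
Shortest: 23.

23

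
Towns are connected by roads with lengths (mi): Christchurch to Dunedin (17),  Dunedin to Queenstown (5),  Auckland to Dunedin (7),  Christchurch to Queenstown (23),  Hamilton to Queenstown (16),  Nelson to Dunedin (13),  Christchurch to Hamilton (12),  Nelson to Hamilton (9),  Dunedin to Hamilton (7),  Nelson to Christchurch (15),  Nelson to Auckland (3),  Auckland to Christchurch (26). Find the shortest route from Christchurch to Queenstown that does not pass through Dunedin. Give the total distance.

Routes from Christchurch to Queenstown avoiding Dunedin:
Christchurch-Hamilton-Queenstown: 12 + 16 = 28
Christchurch-Queenstown: 23
Christchurch-Nelson-Hamilton-Queenstown: 15 + 9 + 16 = 40
Christchurch-Auckland-Nelson-Hamilton-Queenstown: 26 + 3 + 9 + 16 = 54
Shortest: 23 mi.

23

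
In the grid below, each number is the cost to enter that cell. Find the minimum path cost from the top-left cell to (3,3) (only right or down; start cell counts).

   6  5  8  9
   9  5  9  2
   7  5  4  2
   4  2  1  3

One optimal route is [0,0] -> [0,1] -> [1,1] -> [2,1] -> [3,1] -> [3,2] -> [3,3].
Its cost is 6 + 5 + 5 + 5 + 2 + 1 + 3 = 27.
(Top row then right column would cost 35.)

27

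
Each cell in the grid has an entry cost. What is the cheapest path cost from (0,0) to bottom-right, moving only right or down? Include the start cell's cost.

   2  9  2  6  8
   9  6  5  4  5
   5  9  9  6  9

Cheapest: (0,0)→(0,1)→(0,2)→(1,2)→(1,3)→(1,4)→(2,4)
  2 + 9 + 2 + 5 + 4 + 5 + 9 = 36
For comparison, the top-then-right route costs 41.

36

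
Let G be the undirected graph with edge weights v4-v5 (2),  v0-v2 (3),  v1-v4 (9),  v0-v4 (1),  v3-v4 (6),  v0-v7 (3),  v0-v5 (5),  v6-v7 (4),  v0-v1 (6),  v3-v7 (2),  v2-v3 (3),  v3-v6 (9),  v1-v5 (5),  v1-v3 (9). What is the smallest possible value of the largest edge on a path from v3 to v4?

Checking several routes:
v3 - v7 - v0 - v5 - v4: max(2, 3, 5, 2) = 5
v3 - v4: max(6) = 6
v3 - v2 - v0 - v4: max(3, 3, 1) = 3
v3 - v2 - v0 - v5 - v4: max(3, 3, 5, 2) = 5
v3 - v7 - v0 - v4: max(2, 3, 1) = 3
Smallest bottleneck: 3.

3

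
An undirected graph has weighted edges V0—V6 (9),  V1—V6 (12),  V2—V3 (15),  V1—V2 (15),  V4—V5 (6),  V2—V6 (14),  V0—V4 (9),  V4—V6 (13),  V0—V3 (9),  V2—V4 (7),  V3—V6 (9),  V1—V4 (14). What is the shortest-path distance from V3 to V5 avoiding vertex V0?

28

Checking several routes:
V3 -> V6 -> V4 -> V5: 9 + 13 + 6 = 28
V3 -> V2 -> V4 -> V5: 15 + 7 + 6 = 28
V3 -> V6 -> V2 -> V4 -> V5: 9 + 14 + 7 + 6 = 36
The minimum is 28.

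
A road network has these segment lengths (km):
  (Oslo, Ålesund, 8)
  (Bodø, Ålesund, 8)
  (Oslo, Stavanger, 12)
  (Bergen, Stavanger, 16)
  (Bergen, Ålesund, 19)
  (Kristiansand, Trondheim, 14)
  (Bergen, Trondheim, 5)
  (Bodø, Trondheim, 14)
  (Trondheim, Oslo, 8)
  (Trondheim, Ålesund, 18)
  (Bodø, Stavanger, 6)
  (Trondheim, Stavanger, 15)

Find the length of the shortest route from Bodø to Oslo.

Comparing a few candidate routes:
Bodø→Stavanger→Trondheim→Oslo: 6 + 15 + 8 = 29
Bodø→Stavanger→Oslo: 6 + 12 = 18
Bodø→Trondheim→Oslo: 14 + 8 = 22
Bodø→Ålesund→Trondheim→Oslo: 8 + 18 + 8 = 34
Bodø→Ålesund→Oslo: 8 + 8 = 16
Bodø→Stavanger→Bergen→Trondheim→Oslo: 6 + 16 + 5 + 8 = 35
Shortest: 16 km.

16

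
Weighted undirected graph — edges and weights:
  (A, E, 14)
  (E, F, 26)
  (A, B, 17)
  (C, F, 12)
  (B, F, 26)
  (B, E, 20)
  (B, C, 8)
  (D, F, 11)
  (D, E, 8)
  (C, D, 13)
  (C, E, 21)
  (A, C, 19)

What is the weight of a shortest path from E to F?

Checking several routes:
E - D - C - F: 8 + 13 + 12 = 33
E - C - F: 21 + 12 = 33
E - D - F: 8 + 11 = 19
E - B - C - F: 20 + 8 + 12 = 40
E - F: 26
The minimum is 19.

19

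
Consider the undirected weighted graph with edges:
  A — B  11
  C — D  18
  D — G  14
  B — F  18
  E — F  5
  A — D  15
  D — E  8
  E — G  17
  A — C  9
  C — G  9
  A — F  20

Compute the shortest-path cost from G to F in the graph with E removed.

Checking several routes:
G → D → A → F: 14 + 15 + 20 = 49
G → C → A → F: 9 + 9 + 20 = 38
G → C → A → B → F: 9 + 9 + 11 + 18 = 47
The minimum is 38.

38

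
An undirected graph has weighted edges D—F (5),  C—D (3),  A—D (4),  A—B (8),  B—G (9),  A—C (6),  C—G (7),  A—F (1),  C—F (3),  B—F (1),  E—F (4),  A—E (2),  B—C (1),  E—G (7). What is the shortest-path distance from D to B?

Comparing a few candidate routes:
D-F-C-B: 5 + 3 + 1 = 9
D-C-B: 3 + 1 = 4
D-F-B: 5 + 1 = 6
D-A-F-B: 4 + 1 + 1 = 6
D-A-F-C-B: 4 + 1 + 3 + 1 = 9
D-C-F-B: 3 + 3 + 1 = 7
Best route has total 4.

4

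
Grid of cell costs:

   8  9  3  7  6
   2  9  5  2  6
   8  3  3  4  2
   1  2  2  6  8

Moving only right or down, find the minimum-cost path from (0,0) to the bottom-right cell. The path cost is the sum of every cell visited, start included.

One optimal route is (0,0) -> (1,0) -> (2,0) -> (3,0) -> (3,1) -> (3,2) -> (3,3) -> (3,4).
Its cost is 8 + 2 + 8 + 1 + 2 + 2 + 6 + 8 = 37.
For comparison, the top-then-right route costs 49.

37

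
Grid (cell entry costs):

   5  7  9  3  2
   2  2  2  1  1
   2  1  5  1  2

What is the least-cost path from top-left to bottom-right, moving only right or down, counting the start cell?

One optimal route is [0,0] [1,0] [1,1] [1,2] [1,3] [1,4] [2,4].
Its cost is 5 + 2 + 2 + 2 + 1 + 1 + 2 = 15.
For comparison, the top-then-right route costs 29.

15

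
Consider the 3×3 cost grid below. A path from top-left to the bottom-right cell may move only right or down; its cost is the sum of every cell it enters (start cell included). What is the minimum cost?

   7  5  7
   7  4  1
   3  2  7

Path (0,0) → (0,1) → (1,1) → (1,2) → (2,2): 7 + 5 + 4 + 1 + 7 = 24.
For comparison, the top-then-right route costs 27.

24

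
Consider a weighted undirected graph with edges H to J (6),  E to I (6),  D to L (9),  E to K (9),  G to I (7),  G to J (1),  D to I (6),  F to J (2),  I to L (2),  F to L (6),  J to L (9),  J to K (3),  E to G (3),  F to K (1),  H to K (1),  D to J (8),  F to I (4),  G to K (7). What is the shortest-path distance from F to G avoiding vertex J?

Checking several routes:
F-L-I-E-G: 6 + 2 + 6 + 3 = 17
F-I-E-G: 4 + 6 + 3 = 13
F-I-G: 4 + 7 = 11
F-K-E-G: 1 + 9 + 3 = 13
F-L-I-G: 6 + 2 + 7 = 15
F-K-G: 1 + 7 = 8
Shortest: 8.

8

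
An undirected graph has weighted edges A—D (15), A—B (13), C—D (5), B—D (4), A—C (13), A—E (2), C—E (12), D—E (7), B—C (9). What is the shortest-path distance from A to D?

9

A few of the A→D routes:
A-E-D: 2 + 7 = 9
A-C-D: 13 + 5 = 18
A-E-C-D: 2 + 12 + 5 = 19
A-D: 15
A-B-D: 13 + 4 = 17
The minimum is 9.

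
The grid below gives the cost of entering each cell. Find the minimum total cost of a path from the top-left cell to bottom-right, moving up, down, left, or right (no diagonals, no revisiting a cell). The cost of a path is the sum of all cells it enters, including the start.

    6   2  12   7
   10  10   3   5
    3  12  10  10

36

Path [0,0] [0,1] [1,1] [1,2] [1,3] [2,3]: 6 + 2 + 10 + 3 + 5 + 10 = 36.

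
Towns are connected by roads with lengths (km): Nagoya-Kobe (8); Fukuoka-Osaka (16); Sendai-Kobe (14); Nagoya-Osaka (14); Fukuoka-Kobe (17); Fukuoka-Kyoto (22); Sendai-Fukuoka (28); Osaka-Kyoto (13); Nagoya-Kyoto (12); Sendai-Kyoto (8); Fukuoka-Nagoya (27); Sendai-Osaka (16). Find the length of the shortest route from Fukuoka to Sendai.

28

Comparing a few candidate routes:
Fukuoka -> Sendai: 28
Fukuoka -> Kobe -> Sendai: 17 + 14 = 31
Fukuoka -> Kyoto -> Sendai: 22 + 8 = 30
Best route has total 28 km.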